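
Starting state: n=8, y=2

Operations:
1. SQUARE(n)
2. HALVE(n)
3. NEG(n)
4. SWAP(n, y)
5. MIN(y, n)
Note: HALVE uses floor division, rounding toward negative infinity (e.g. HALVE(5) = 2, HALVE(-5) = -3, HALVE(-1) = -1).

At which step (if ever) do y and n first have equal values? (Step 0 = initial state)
Never

y and n never become equal during execution.

Comparing values at each step:
Initial: y=2, n=8
After step 1: y=2, n=64
After step 2: y=2, n=32
After step 3: y=2, n=-32
After step 4: y=-32, n=2
After step 5: y=-32, n=2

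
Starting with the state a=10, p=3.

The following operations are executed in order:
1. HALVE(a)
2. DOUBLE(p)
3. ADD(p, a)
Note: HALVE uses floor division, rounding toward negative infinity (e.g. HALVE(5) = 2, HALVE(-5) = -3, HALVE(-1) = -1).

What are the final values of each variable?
{a: 5, p: 11}

Step-by-step execution:
Initial: a=10, p=3
After step 1 (HALVE(a)): a=5, p=3
After step 2 (DOUBLE(p)): a=5, p=6
After step 3 (ADD(p, a)): a=5, p=11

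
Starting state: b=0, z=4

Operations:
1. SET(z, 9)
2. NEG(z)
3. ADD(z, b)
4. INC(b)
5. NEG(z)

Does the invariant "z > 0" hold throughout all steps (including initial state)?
No, violated after step 2

The invariant is violated after step 2.

State at each step:
Initial: b=0, z=4
After step 1: b=0, z=9
After step 2: b=0, z=-9
After step 3: b=0, z=-9
After step 4: b=1, z=-9
After step 5: b=1, z=9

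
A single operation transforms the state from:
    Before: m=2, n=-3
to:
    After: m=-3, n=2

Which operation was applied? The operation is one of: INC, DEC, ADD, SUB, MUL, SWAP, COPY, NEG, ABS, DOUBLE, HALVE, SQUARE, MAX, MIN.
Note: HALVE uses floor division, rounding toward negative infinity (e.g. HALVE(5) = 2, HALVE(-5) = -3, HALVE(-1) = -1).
SWAP(m, n)

Analyzing the change:
Before: m=2, n=-3
After: m=-3, n=2
Variable m changed from 2 to -3
Variable n changed from -3 to 2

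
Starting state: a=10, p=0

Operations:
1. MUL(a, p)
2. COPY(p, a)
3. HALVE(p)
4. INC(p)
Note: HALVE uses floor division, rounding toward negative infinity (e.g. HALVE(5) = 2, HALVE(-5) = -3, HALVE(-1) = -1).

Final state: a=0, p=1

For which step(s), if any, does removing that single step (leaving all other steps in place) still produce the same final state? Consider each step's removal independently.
Step(s) 2, 3

Testing removal of each single step:
Without step 1: final = a=10, p=6 (different)
Without step 2: final = a=0, p=1 (same)
Without step 3: final = a=0, p=1 (same)
Without step 4: final = a=0, p=0 (different)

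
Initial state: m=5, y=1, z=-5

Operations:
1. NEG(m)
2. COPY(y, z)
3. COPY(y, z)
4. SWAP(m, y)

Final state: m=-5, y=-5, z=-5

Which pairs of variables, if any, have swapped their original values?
None

Comparing initial and final values:
y: 1 → -5
m: 5 → -5
z: -5 → -5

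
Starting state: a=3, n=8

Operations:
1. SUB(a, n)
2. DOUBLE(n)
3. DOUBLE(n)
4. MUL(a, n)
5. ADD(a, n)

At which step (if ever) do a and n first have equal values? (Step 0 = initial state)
Never

a and n never become equal during execution.

Comparing values at each step:
Initial: a=3, n=8
After step 1: a=-5, n=8
After step 2: a=-5, n=16
After step 3: a=-5, n=32
After step 4: a=-160, n=32
After step 5: a=-128, n=32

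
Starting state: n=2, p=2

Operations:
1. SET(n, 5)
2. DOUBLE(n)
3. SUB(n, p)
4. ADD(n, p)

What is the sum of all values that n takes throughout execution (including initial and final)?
35

Values of n at each step:
Initial: n = 2
After step 1: n = 5
After step 2: n = 10
After step 3: n = 8
After step 4: n = 10
Sum = 2 + 5 + 10 + 8 + 10 = 35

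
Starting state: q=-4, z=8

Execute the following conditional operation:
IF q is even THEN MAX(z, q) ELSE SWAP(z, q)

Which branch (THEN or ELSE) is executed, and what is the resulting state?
Branch: THEN, Final state: q=-4, z=8

Evaluating condition: q is even
Condition is True, so THEN branch executes
After MAX(z, q): q=-4, z=8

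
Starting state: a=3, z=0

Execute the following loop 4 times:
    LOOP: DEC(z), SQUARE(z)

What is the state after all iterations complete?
a=3, z=0

Iteration trace:
Start: a=3, z=0
After iteration 1: a=3, z=1
After iteration 2: a=3, z=0
After iteration 3: a=3, z=1
After iteration 4: a=3, z=0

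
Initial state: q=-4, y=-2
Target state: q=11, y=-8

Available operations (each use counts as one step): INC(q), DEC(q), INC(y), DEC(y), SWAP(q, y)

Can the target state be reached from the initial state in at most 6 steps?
No

The target state cannot be reached within 6 steps.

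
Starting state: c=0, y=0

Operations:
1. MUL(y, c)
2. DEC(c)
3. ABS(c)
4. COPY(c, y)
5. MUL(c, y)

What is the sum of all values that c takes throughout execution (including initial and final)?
0

Values of c at each step:
Initial: c = 0
After step 1: c = 0
After step 2: c = -1
After step 3: c = 1
After step 4: c = 0
After step 5: c = 0
Sum = 0 + 0 + -1 + 1 + 0 + 0 = 0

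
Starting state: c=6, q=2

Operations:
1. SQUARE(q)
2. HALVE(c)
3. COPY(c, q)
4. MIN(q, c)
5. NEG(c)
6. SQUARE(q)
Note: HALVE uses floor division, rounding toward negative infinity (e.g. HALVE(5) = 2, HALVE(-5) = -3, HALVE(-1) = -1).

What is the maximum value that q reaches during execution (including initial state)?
16

Values of q at each step:
Initial: q = 2
After step 1: q = 4
After step 2: q = 4
After step 3: q = 4
After step 4: q = 4
After step 5: q = 4
After step 6: q = 16 ← maximum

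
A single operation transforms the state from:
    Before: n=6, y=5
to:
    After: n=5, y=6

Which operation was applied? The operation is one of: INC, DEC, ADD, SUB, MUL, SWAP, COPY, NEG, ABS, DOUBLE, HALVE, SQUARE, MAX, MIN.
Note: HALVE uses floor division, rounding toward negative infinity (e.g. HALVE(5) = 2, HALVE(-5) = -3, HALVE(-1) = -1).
SWAP(y, n)

Analyzing the change:
Before: n=6, y=5
After: n=5, y=6
Variable y changed from 5 to 6
Variable n changed from 6 to 5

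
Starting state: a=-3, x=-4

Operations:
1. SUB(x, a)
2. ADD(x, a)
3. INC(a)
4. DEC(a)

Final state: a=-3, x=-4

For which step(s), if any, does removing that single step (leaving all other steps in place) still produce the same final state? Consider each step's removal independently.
None - removing any single step changes the final result

Testing removal of each single step:
Without step 1: final = a=-3, x=-7 (different)
Without step 2: final = a=-3, x=-1 (different)
Without step 3: final = a=-4, x=-4 (different)
Without step 4: final = a=-2, x=-4 (different)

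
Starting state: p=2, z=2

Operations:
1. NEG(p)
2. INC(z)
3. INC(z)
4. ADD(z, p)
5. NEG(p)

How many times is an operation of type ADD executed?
1

Counting ADD operations:
Step 4: ADD(z, p) ← ADD
Total: 1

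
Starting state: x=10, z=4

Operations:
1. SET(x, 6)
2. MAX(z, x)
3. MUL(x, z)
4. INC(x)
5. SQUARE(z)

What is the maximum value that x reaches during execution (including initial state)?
37

Values of x at each step:
Initial: x = 10
After step 1: x = 6
After step 2: x = 6
After step 3: x = 36
After step 4: x = 37 ← maximum
After step 5: x = 37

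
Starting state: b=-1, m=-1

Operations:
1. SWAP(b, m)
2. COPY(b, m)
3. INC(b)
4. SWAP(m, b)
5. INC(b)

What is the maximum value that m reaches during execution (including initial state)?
0

Values of m at each step:
Initial: m = -1
After step 1: m = -1
After step 2: m = -1
After step 3: m = -1
After step 4: m = 0 ← maximum
After step 5: m = 0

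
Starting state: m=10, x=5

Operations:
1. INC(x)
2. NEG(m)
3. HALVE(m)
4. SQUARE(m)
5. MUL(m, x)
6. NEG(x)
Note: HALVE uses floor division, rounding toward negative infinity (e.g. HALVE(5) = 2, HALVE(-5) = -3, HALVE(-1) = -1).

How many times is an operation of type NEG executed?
2

Counting NEG operations:
Step 2: NEG(m) ← NEG
Step 6: NEG(x) ← NEG
Total: 2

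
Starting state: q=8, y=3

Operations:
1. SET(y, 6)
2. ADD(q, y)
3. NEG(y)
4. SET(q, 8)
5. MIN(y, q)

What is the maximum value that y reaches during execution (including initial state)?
6

Values of y at each step:
Initial: y = 3
After step 1: y = 6 ← maximum
After step 2: y = 6
After step 3: y = -6
After step 4: y = -6
After step 5: y = -6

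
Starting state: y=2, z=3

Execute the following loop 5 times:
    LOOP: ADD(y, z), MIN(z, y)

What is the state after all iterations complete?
y=17, z=3

Iteration trace:
Start: y=2, z=3
After iteration 1: y=5, z=3
After iteration 2: y=8, z=3
After iteration 3: y=11, z=3
After iteration 4: y=14, z=3
After iteration 5: y=17, z=3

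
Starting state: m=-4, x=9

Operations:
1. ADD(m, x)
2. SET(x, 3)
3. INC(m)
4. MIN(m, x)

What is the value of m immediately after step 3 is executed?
m = 6

Tracing m through execution:
Initial: m = -4
After step 1 (ADD(m, x)): m = 5
After step 2 (SET(x, 3)): m = 5
After step 3 (INC(m)): m = 6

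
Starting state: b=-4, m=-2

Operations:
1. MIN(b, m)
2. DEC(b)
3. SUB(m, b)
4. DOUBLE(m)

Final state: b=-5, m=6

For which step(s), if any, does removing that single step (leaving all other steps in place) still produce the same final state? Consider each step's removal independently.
Step(s) 1

Testing removal of each single step:
Without step 1: final = b=-5, m=6 (same)
Without step 2: final = b=-4, m=4 (different)
Without step 3: final = b=-5, m=-4 (different)
Without step 4: final = b=-5, m=3 (different)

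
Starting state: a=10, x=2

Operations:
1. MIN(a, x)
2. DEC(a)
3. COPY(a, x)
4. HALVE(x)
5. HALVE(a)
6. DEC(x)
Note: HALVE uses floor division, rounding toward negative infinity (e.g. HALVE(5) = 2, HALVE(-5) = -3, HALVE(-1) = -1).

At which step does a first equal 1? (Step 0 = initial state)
Step 2

Tracing a:
Initial: a = 10
After step 1: a = 2
After step 2: a = 1 ← first occurrence
After step 3: a = 2
After step 4: a = 2
After step 5: a = 1
After step 6: a = 1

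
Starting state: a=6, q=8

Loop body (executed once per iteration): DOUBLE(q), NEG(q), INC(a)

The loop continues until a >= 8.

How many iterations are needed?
2

Tracing iterations:
Initial: a=6, q=8
After iteration 1: a=7, q=-16
After iteration 2: a=8, q=32
a >= 8 now holds, so the loop exits after 2 iterations.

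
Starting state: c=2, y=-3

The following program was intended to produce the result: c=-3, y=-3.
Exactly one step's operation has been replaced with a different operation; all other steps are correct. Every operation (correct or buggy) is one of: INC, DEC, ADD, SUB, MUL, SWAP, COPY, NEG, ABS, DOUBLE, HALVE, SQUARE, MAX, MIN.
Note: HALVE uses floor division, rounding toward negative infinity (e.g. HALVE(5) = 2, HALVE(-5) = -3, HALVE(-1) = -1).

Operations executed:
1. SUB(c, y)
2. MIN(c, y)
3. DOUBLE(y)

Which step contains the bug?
Step 3

Trace with buggy code:
Initial: c=2, y=-3
After step 1: c=5, y=-3
After step 2: c=-3, y=-3
After step 3: c=-3, y=-6
Actual final c=-3, y=-6 ≠ expected c=-3, y=-3.
Step 3 is the only position where a single-operation replacement can produce the expected result.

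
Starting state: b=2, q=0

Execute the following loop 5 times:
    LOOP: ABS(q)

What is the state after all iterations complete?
b=2, q=0

Iteration trace:
Start: b=2, q=0
After iteration 1: b=2, q=0
After iteration 2: b=2, q=0
After iteration 3: b=2, q=0
After iteration 4: b=2, q=0
After iteration 5: b=2, q=0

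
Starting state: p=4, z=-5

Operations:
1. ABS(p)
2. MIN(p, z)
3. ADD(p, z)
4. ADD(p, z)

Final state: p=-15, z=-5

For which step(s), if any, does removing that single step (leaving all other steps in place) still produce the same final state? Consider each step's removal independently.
Step(s) 1

Testing removal of each single step:
Without step 1: final = p=-15, z=-5 (same)
Without step 2: final = p=-6, z=-5 (different)
Without step 3: final = p=-10, z=-5 (different)
Without step 4: final = p=-10, z=-5 (different)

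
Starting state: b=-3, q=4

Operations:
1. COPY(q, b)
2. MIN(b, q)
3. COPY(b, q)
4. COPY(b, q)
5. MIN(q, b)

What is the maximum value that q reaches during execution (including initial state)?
4

Values of q at each step:
Initial: q = 4 ← maximum
After step 1: q = -3
After step 2: q = -3
After step 3: q = -3
After step 4: q = -3
After step 5: q = -3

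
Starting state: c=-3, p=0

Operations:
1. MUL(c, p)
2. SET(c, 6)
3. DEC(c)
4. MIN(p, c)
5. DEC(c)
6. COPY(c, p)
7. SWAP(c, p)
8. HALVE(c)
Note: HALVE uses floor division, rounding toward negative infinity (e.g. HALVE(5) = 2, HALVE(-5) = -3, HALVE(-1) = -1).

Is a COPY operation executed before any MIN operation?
No

First COPY: step 6
First MIN: step 4
Since 6 > 4, MIN comes first.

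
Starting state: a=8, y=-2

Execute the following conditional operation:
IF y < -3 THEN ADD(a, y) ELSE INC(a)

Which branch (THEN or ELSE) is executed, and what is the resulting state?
Branch: ELSE, Final state: a=9, y=-2

Evaluating condition: y < -3
y = -2
Condition is False, so ELSE branch executes
After INC(a): a=9, y=-2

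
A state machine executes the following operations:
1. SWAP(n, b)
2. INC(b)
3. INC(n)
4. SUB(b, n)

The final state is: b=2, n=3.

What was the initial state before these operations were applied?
b=2, n=4

Working backwards:
Final state: b=2, n=3
Before step 4 (SUB(b, n)): b=5, n=3
Before step 3 (INC(n)): b=5, n=2
Before step 2 (INC(b)): b=4, n=2
Before step 1 (SWAP(n, b)): b=2, n=4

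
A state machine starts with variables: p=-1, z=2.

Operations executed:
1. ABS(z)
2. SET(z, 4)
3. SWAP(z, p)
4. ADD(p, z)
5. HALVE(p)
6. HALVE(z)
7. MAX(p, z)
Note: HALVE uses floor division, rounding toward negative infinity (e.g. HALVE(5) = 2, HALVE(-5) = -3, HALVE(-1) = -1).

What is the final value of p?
p = 1

Tracing execution:
Step 1: ABS(z) → p = -1
Step 2: SET(z, 4) → p = -1
Step 3: SWAP(z, p) → p = 4
Step 4: ADD(p, z) → p = 3
Step 5: HALVE(p) → p = 1
Step 6: HALVE(z) → p = 1
Step 7: MAX(p, z) → p = 1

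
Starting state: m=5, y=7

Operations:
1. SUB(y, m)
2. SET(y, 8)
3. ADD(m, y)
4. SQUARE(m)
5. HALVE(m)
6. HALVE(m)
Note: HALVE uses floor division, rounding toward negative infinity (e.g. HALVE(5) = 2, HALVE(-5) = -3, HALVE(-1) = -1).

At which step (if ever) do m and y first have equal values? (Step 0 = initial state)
Never

m and y never become equal during execution.

Comparing values at each step:
Initial: m=5, y=7
After step 1: m=5, y=2
After step 2: m=5, y=8
After step 3: m=13, y=8
After step 4: m=169, y=8
After step 5: m=84, y=8
After step 6: m=42, y=8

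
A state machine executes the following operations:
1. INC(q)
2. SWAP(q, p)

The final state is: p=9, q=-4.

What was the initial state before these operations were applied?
p=-4, q=8

Working backwards:
Final state: p=9, q=-4
Before step 2 (SWAP(q, p)): p=-4, q=9
Before step 1 (INC(q)): p=-4, q=8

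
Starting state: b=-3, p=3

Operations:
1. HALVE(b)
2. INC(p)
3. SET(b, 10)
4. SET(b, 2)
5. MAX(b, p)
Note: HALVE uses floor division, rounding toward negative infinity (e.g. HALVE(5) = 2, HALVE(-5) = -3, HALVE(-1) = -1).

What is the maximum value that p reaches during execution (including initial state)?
4

Values of p at each step:
Initial: p = 3
After step 1: p = 3
After step 2: p = 4 ← maximum
After step 3: p = 4
After step 4: p = 4
After step 5: p = 4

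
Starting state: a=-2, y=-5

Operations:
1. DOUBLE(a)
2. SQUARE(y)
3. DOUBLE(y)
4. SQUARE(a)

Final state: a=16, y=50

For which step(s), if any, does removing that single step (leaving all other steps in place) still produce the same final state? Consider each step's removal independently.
None - removing any single step changes the final result

Testing removal of each single step:
Without step 1: final = a=4, y=50 (different)
Without step 2: final = a=16, y=-10 (different)
Without step 3: final = a=16, y=25 (different)
Without step 4: final = a=-4, y=50 (different)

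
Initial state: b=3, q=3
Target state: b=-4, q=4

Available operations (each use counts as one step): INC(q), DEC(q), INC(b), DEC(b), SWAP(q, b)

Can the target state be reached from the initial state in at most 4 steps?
No

The target state cannot be reached within 4 steps.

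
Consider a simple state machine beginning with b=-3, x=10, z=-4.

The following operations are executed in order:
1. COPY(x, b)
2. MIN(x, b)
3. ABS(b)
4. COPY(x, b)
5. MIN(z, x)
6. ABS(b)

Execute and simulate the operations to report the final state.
{b: 3, x: 3, z: -4}

Step-by-step execution:
Initial: b=-3, x=10, z=-4
After step 1 (COPY(x, b)): b=-3, x=-3, z=-4
After step 2 (MIN(x, b)): b=-3, x=-3, z=-4
After step 3 (ABS(b)): b=3, x=-3, z=-4
After step 4 (COPY(x, b)): b=3, x=3, z=-4
After step 5 (MIN(z, x)): b=3, x=3, z=-4
After step 6 (ABS(b)): b=3, x=3, z=-4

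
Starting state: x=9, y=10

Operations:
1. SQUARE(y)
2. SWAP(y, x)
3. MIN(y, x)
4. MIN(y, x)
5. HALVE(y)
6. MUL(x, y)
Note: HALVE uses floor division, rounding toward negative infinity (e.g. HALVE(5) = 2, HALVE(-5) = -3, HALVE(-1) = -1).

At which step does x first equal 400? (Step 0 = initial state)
Step 6

Tracing x:
Initial: x = 9
After step 1: x = 9
After step 2: x = 100
After step 3: x = 100
After step 4: x = 100
After step 5: x = 100
After step 6: x = 400 ← first occurrence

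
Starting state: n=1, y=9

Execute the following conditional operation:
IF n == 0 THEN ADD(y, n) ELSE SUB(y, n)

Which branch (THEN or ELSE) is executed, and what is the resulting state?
Branch: ELSE, Final state: n=1, y=8

Evaluating condition: n == 0
n = 1
Condition is False, so ELSE branch executes
After SUB(y, n): n=1, y=8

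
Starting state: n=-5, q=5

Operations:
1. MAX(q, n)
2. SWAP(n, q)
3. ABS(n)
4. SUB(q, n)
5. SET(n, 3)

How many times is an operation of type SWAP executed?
1

Counting SWAP operations:
Step 2: SWAP(n, q) ← SWAP
Total: 1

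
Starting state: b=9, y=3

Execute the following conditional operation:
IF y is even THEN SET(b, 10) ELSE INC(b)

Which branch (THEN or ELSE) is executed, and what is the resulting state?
Branch: ELSE, Final state: b=10, y=3

Evaluating condition: y is even
Condition is False, so ELSE branch executes
After INC(b): b=10, y=3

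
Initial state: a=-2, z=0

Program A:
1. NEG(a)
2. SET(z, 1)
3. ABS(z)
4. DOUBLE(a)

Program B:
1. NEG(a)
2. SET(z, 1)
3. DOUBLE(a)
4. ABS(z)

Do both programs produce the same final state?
Yes

Program A final state: a=4, z=1
Program B final state: a=4, z=1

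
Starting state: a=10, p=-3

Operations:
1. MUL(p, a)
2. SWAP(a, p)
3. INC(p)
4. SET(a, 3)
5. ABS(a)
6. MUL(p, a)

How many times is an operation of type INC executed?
1

Counting INC operations:
Step 3: INC(p) ← INC
Total: 1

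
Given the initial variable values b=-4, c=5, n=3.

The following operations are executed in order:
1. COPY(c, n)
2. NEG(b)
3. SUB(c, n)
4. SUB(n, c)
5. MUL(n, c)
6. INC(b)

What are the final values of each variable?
{b: 5, c: 0, n: 0}

Step-by-step execution:
Initial: b=-4, c=5, n=3
After step 1 (COPY(c, n)): b=-4, c=3, n=3
After step 2 (NEG(b)): b=4, c=3, n=3
After step 3 (SUB(c, n)): b=4, c=0, n=3
After step 4 (SUB(n, c)): b=4, c=0, n=3
After step 5 (MUL(n, c)): b=4, c=0, n=0
After step 6 (INC(b)): b=5, c=0, n=0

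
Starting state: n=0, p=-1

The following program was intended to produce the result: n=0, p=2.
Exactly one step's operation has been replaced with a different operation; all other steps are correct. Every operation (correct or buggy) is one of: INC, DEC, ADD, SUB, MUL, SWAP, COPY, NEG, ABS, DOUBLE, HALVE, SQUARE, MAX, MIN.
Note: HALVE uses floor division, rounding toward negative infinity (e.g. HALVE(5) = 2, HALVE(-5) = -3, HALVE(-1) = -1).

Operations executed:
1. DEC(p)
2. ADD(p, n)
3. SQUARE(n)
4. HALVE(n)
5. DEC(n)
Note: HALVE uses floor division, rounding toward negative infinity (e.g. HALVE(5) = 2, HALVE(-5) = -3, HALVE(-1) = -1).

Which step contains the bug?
Step 5

Trace with buggy code:
Initial: n=0, p=-1
After step 1: n=0, p=-2
After step 2: n=0, p=-2
After step 3: n=0, p=-2
After step 4: n=0, p=-2
After step 5: n=-1, p=-2
Actual final n=-1, p=-2 ≠ expected n=0, p=2.
Step 5 is the only position where a single-operation replacement can produce the expected result.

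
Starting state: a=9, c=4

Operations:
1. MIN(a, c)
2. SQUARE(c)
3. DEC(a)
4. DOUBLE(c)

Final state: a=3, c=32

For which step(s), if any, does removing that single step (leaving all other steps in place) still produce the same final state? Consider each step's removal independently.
None - removing any single step changes the final result

Testing removal of each single step:
Without step 1: final = a=8, c=32 (different)
Without step 2: final = a=3, c=8 (different)
Without step 3: final = a=4, c=32 (different)
Without step 4: final = a=3, c=16 (different)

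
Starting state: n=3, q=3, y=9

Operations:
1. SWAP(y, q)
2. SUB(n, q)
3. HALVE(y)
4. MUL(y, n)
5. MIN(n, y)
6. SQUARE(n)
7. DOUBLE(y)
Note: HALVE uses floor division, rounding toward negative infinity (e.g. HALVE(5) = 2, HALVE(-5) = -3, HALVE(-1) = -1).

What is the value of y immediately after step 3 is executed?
y = 1

Tracing y through execution:
Initial: y = 9
After step 1 (SWAP(y, q)): y = 3
After step 2 (SUB(n, q)): y = 3
After step 3 (HALVE(y)): y = 1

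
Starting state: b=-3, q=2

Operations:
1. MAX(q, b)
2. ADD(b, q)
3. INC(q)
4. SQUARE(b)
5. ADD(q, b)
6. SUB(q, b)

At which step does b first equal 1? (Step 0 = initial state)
Step 4

Tracing b:
Initial: b = -3
After step 1: b = -3
After step 2: b = -1
After step 3: b = -1
After step 4: b = 1 ← first occurrence
After step 5: b = 1
After step 6: b = 1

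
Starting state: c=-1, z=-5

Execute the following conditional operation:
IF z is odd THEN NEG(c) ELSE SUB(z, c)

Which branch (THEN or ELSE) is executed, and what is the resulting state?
Branch: THEN, Final state: c=1, z=-5

Evaluating condition: z is odd
Condition is True, so THEN branch executes
After NEG(c): c=1, z=-5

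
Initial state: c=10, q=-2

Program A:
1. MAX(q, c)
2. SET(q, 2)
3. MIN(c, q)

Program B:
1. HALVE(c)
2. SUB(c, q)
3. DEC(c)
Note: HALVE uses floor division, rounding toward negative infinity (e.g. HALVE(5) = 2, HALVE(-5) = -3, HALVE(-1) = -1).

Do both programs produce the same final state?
No

Program A final state: c=2, q=2
Program B final state: c=6, q=-2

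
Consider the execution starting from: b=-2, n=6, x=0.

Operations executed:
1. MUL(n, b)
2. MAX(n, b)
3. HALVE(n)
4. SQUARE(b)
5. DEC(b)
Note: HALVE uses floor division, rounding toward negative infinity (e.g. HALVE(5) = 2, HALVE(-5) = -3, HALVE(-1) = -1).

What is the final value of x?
x = 0

Tracing execution:
Step 1: MUL(n, b) → x = 0
Step 2: MAX(n, b) → x = 0
Step 3: HALVE(n) → x = 0
Step 4: SQUARE(b) → x = 0
Step 5: DEC(b) → x = 0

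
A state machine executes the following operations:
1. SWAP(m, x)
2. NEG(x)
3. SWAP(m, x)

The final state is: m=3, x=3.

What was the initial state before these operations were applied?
m=-3, x=3

Working backwards:
Final state: m=3, x=3
Before step 3 (SWAP(m, x)): m=3, x=3
Before step 2 (NEG(x)): m=3, x=-3
Before step 1 (SWAP(m, x)): m=-3, x=3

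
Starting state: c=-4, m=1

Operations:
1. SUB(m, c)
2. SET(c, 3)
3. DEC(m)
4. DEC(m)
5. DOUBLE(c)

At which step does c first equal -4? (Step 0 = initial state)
Step 0

Tracing c:
Initial: c = -4 ← first occurrence
After step 1: c = -4
After step 2: c = 3
After step 3: c = 3
After step 4: c = 3
After step 5: c = 6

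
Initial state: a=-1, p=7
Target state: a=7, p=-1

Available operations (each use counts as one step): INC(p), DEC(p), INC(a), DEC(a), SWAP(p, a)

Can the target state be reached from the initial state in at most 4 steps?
Yes

Path (1 step): SWAP(p, a)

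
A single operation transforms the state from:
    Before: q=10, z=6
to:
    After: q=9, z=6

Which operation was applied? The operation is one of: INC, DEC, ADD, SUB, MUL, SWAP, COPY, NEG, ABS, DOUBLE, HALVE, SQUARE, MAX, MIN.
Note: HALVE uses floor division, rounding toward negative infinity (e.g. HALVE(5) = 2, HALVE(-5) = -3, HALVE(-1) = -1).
DEC(q)

Analyzing the change:
Before: q=10, z=6
After: q=9, z=6
Variable q changed from 10 to 9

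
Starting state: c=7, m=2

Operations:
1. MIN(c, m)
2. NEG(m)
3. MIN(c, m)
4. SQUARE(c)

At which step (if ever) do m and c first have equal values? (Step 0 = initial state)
Step 1

m and c first become equal after step 1.

Comparing values at each step:
Initial: m=2, c=7
After step 1: m=2, c=2 ← equal!
After step 2: m=-2, c=2
After step 3: m=-2, c=-2 ← equal!
After step 4: m=-2, c=4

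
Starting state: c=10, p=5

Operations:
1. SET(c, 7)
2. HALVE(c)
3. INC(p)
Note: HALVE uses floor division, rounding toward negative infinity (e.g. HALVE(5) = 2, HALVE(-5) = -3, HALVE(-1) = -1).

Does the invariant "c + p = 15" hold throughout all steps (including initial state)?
No, violated after step 1

The invariant is violated after step 1.

State at each step:
Initial: c=10, p=5
After step 1: c=7, p=5
After step 2: c=3, p=5
After step 3: c=3, p=6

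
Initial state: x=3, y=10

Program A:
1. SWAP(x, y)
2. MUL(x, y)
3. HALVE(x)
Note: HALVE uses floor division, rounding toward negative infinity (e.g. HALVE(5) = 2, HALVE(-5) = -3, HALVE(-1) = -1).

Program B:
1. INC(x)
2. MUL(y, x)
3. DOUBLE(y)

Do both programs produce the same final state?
No

Program A final state: x=15, y=3
Program B final state: x=4, y=80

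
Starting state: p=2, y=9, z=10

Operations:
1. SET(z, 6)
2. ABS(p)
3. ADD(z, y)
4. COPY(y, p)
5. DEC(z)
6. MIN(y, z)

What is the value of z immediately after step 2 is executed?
z = 6

Tracing z through execution:
Initial: z = 10
After step 1 (SET(z, 6)): z = 6
After step 2 (ABS(p)): z = 6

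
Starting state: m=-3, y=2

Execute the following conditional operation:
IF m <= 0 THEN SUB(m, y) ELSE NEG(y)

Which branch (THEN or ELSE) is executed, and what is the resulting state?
Branch: THEN, Final state: m=-5, y=2

Evaluating condition: m <= 0
m = -3
Condition is True, so THEN branch executes
After SUB(m, y): m=-5, y=2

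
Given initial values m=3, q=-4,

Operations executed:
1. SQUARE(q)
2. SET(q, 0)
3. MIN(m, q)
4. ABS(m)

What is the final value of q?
q = 0

Tracing execution:
Step 1: SQUARE(q) → q = 16
Step 2: SET(q, 0) → q = 0
Step 3: MIN(m, q) → q = 0
Step 4: ABS(m) → q = 0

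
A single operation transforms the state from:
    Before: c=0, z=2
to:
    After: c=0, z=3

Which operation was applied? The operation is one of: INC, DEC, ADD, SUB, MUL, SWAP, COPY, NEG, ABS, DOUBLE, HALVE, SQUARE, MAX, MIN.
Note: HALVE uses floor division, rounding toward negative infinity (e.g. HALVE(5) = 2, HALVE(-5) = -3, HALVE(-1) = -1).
INC(z)

Analyzing the change:
Before: c=0, z=2
After: c=0, z=3
Variable z changed from 2 to 3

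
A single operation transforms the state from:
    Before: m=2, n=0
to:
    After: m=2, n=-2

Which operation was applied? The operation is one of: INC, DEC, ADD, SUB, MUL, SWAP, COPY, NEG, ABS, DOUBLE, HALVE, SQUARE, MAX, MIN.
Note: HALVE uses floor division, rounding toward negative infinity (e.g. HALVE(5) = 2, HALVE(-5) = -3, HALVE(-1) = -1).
SUB(n, m)

Analyzing the change:
Before: m=2, n=0
After: m=2, n=-2
Variable n changed from 0 to -2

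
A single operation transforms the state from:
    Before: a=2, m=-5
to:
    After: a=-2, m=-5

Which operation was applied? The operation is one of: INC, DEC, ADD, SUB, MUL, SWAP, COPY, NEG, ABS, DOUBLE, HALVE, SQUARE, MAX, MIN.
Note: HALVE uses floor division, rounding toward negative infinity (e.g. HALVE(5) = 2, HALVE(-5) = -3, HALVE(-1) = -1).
NEG(a)

Analyzing the change:
Before: a=2, m=-5
After: a=-2, m=-5
Variable a changed from 2 to -2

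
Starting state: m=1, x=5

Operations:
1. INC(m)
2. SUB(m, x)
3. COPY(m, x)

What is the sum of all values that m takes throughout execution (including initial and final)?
5

Values of m at each step:
Initial: m = 1
After step 1: m = 2
After step 2: m = -3
After step 3: m = 5
Sum = 1 + 2 + -3 + 5 = 5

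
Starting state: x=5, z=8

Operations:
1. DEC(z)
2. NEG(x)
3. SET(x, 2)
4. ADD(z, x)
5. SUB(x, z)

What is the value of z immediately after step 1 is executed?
z = 7

Tracing z through execution:
Initial: z = 8
After step 1 (DEC(z)): z = 7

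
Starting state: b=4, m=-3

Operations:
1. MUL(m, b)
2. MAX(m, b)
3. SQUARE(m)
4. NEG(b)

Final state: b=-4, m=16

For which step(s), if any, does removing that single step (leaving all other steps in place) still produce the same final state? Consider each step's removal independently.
Step(s) 1

Testing removal of each single step:
Without step 1: final = b=-4, m=16 (same)
Without step 2: final = b=-4, m=144 (different)
Without step 3: final = b=-4, m=4 (different)
Without step 4: final = b=4, m=16 (different)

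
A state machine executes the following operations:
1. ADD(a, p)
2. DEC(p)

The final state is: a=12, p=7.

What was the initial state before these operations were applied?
a=4, p=8

Working backwards:
Final state: a=12, p=7
Before step 2 (DEC(p)): a=12, p=8
Before step 1 (ADD(a, p)): a=4, p=8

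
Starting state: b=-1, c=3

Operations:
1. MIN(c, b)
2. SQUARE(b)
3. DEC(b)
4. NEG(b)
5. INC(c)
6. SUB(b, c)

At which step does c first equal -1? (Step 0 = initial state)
Step 1

Tracing c:
Initial: c = 3
After step 1: c = -1 ← first occurrence
After step 2: c = -1
After step 3: c = -1
After step 4: c = -1
After step 5: c = 0
After step 6: c = 0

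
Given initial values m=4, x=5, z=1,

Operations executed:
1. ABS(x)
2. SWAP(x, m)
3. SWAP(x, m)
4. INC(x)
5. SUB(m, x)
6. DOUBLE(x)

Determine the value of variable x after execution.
x = 12

Tracing execution:
Step 1: ABS(x) → x = 5
Step 2: SWAP(x, m) → x = 4
Step 3: SWAP(x, m) → x = 5
Step 4: INC(x) → x = 6
Step 5: SUB(m, x) → x = 6
Step 6: DOUBLE(x) → x = 12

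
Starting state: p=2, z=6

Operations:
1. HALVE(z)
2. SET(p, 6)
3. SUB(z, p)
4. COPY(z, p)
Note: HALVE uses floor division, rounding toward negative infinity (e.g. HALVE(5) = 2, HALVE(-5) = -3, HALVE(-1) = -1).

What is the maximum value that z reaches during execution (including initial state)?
6

Values of z at each step:
Initial: z = 6 ← maximum
After step 1: z = 3
After step 2: z = 3
After step 3: z = -3
After step 4: z = 6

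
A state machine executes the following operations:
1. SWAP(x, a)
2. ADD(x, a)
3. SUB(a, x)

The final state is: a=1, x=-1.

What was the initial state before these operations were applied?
a=-1, x=0

Working backwards:
Final state: a=1, x=-1
Before step 3 (SUB(a, x)): a=0, x=-1
Before step 2 (ADD(x, a)): a=0, x=-1
Before step 1 (SWAP(x, a)): a=-1, x=0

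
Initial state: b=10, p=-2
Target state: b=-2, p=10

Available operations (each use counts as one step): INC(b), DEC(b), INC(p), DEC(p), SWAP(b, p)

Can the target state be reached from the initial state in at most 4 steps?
Yes

Path (1 step): SWAP(b, p)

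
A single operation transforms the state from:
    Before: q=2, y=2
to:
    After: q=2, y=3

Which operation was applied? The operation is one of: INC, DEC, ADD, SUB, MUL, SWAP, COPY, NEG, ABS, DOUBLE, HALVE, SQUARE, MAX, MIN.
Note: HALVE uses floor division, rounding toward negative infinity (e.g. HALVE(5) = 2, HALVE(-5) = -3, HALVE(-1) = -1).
INC(y)

Analyzing the change:
Before: q=2, y=2
After: q=2, y=3
Variable y changed from 2 to 3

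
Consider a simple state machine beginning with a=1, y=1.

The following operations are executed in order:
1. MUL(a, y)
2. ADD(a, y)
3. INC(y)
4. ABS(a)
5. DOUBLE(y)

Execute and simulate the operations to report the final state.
{a: 2, y: 4}

Step-by-step execution:
Initial: a=1, y=1
After step 1 (MUL(a, y)): a=1, y=1
After step 2 (ADD(a, y)): a=2, y=1
After step 3 (INC(y)): a=2, y=2
After step 4 (ABS(a)): a=2, y=2
After step 5 (DOUBLE(y)): a=2, y=4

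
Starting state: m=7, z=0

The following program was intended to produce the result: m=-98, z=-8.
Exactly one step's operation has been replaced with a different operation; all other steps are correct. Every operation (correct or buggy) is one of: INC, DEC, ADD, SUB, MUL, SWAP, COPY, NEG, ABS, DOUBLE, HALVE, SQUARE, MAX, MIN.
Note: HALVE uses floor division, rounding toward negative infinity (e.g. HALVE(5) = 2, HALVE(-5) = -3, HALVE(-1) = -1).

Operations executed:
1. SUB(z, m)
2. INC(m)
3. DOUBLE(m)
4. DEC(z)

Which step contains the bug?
Step 2

Trace with buggy code:
Initial: m=7, z=0
After step 1: m=7, z=-7
After step 2: m=8, z=-7
After step 3: m=16, z=-7
After step 4: m=16, z=-8
Actual final m=16, z=-8 ≠ expected m=-98, z=-8.
Step 2 is the only position where a single-operation replacement can produce the expected result.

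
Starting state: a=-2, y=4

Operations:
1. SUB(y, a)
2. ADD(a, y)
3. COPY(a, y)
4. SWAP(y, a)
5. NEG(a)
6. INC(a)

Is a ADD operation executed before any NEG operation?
Yes

First ADD: step 2
First NEG: step 5
Since 2 < 5, ADD comes first.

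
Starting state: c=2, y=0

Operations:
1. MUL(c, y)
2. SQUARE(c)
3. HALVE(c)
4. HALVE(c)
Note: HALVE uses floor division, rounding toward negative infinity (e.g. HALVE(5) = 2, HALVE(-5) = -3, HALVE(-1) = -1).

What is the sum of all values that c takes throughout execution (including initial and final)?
2

Values of c at each step:
Initial: c = 2
After step 1: c = 0
After step 2: c = 0
After step 3: c = 0
After step 4: c = 0
Sum = 2 + 0 + 0 + 0 + 0 = 2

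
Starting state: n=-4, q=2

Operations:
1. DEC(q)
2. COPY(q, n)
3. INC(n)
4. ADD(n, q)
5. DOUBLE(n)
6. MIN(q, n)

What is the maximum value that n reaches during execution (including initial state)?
-3

Values of n at each step:
Initial: n = -4
After step 1: n = -4
After step 2: n = -4
After step 3: n = -3 ← maximum
After step 4: n = -7
After step 5: n = -14
After step 6: n = -14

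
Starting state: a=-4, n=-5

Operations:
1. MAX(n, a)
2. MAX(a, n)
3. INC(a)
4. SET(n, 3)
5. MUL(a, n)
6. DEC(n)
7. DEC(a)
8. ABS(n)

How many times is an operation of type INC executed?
1

Counting INC operations:
Step 3: INC(a) ← INC
Total: 1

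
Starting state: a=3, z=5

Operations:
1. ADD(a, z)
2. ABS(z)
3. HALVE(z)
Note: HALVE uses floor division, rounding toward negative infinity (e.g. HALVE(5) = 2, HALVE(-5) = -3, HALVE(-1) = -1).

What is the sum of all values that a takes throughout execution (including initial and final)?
27

Values of a at each step:
Initial: a = 3
After step 1: a = 8
After step 2: a = 8
After step 3: a = 8
Sum = 3 + 8 + 8 + 8 = 27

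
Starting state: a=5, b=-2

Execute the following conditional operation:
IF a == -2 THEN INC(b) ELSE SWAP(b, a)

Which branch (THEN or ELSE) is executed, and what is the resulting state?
Branch: ELSE, Final state: a=-2, b=5

Evaluating condition: a == -2
a = 5
Condition is False, so ELSE branch executes
After SWAP(b, a): a=-2, b=5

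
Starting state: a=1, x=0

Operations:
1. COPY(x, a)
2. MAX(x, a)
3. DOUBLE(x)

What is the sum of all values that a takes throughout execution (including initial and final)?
4

Values of a at each step:
Initial: a = 1
After step 1: a = 1
After step 2: a = 1
After step 3: a = 1
Sum = 1 + 1 + 1 + 1 = 4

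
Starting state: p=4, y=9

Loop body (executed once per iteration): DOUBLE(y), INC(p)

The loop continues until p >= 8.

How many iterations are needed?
4

Tracing iterations:
Initial: p=4, y=9
After iteration 1: p=5, y=18
After iteration 2: p=6, y=36
After iteration 3: p=7, y=72
After iteration 4: p=8, y=144
p >= 8 now holds, so the loop exits after 4 iterations.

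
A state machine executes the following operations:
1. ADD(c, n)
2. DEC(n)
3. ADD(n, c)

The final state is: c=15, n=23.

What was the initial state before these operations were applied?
c=6, n=9

Working backwards:
Final state: c=15, n=23
Before step 3 (ADD(n, c)): c=15, n=8
Before step 2 (DEC(n)): c=15, n=9
Before step 1 (ADD(c, n)): c=6, n=9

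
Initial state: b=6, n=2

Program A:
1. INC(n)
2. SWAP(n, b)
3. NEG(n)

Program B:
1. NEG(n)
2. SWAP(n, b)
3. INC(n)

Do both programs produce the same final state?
No

Program A final state: b=3, n=-6
Program B final state: b=-2, n=7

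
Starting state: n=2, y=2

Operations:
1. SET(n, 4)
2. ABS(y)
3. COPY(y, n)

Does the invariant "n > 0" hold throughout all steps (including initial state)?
Yes

The invariant holds at every step.

State at each step:
Initial: n=2, y=2
After step 1: n=4, y=2
After step 2: n=4, y=2
After step 3: n=4, y=4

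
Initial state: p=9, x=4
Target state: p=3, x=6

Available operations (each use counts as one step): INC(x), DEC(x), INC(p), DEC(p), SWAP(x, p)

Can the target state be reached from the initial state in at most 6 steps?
Yes

Path (5 steps): DEC(x) → DEC(p) → DEC(p) → DEC(p) → SWAP(x, p)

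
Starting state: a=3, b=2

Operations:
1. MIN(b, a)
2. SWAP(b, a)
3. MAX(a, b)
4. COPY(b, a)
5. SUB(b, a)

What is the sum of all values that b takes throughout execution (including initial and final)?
13

Values of b at each step:
Initial: b = 2
After step 1: b = 2
After step 2: b = 3
After step 3: b = 3
After step 4: b = 3
After step 5: b = 0
Sum = 2 + 2 + 3 + 3 + 3 + 0 = 13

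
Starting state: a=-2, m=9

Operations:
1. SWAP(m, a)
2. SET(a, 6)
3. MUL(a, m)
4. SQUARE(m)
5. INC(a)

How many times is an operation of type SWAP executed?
1

Counting SWAP operations:
Step 1: SWAP(m, a) ← SWAP
Total: 1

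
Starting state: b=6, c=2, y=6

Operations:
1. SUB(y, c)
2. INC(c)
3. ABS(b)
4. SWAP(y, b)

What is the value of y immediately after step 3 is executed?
y = 4

Tracing y through execution:
Initial: y = 6
After step 1 (SUB(y, c)): y = 4
After step 2 (INC(c)): y = 4
After step 3 (ABS(b)): y = 4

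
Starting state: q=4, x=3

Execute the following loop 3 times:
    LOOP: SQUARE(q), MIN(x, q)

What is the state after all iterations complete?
q=65536, x=3

Iteration trace:
Start: q=4, x=3
After iteration 1: q=16, x=3
After iteration 2: q=256, x=3
After iteration 3: q=65536, x=3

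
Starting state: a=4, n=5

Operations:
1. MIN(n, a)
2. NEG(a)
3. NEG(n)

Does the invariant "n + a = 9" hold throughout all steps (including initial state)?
No, violated after step 1

The invariant is violated after step 1.

State at each step:
Initial: a=4, n=5
After step 1: a=4, n=4
After step 2: a=-4, n=4
After step 3: a=-4, n=-4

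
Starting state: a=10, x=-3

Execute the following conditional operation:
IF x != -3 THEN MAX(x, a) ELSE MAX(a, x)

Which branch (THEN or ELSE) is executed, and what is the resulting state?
Branch: ELSE, Final state: a=10, x=-3

Evaluating condition: x != -3
x = -3
Condition is False, so ELSE branch executes
After MAX(a, x): a=10, x=-3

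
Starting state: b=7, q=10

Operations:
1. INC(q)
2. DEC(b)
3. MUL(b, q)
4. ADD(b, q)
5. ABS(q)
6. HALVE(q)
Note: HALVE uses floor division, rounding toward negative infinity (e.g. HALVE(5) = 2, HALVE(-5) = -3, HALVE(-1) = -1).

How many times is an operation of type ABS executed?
1

Counting ABS operations:
Step 5: ABS(q) ← ABS
Total: 1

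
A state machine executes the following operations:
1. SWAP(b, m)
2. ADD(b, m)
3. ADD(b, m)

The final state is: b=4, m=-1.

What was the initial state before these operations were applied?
b=-1, m=6

Working backwards:
Final state: b=4, m=-1
Before step 3 (ADD(b, m)): b=5, m=-1
Before step 2 (ADD(b, m)): b=6, m=-1
Before step 1 (SWAP(b, m)): b=-1, m=6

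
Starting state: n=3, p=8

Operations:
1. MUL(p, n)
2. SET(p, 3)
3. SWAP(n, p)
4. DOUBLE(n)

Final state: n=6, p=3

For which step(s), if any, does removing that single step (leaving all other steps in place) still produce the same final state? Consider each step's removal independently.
Step(s) 1, 3

Testing removal of each single step:
Without step 1: final = n=6, p=3 (same)
Without step 2: final = n=48, p=3 (different)
Without step 3: final = n=6, p=3 (same)
Without step 4: final = n=3, p=3 (different)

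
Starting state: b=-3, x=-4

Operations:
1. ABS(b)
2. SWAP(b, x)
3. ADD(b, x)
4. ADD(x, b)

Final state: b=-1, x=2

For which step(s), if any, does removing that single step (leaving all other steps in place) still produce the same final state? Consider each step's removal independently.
None - removing any single step changes the final result

Testing removal of each single step:
Without step 1: final = b=-7, x=-10 (different)
Without step 2: final = b=-1, x=-5 (different)
Without step 3: final = b=-4, x=-1 (different)
Without step 4: final = b=-1, x=3 (different)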